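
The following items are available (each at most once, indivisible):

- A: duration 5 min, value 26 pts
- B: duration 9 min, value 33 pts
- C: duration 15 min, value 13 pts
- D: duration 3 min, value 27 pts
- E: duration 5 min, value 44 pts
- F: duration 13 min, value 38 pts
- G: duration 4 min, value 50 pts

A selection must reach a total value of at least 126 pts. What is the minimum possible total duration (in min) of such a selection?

Subsets with value ≥ 126, sorted by total duration:
- A+D+E+G: duration 17, value 147
- B+E+G: duration 18, value 127
- B+D+E+G: duration 21, value 154
- A+B+D+G: duration 21, value 136
Minimum duration: 17 min.

17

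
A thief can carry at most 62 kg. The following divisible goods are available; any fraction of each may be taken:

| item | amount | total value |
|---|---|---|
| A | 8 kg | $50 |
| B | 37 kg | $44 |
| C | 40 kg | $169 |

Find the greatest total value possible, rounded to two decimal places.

Take in order of value per unit:
- A (50/8 per unit): all 8 → value 50, running total 50.00
- C (169/40 per unit): all 40 → value 169, running total 219.00
- B (44/37 per unit): 14 of 37 → value 14×44/37 = 16.6486, running total 235.65
Total 235.65.

235.65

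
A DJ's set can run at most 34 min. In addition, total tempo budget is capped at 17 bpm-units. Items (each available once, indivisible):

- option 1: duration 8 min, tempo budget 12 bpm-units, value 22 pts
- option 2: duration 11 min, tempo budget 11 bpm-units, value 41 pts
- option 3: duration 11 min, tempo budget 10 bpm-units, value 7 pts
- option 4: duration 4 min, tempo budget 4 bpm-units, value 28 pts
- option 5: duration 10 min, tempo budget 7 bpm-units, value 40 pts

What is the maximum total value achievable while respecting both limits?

Feasible sets respecting both limits:
- option 2+option 4: duration 15, tempo budget 15, value 69
- option 4+option 5: duration 14, tempo budget 11, value 68
- option 1+option 4: duration 12, tempo budget 16, value 50
Best: 69 pts.

69 pts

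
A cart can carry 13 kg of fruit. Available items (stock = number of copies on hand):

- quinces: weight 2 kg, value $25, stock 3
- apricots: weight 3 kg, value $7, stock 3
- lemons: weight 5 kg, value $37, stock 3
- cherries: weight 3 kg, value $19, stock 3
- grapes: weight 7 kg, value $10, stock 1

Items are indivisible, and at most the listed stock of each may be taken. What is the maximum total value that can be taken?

Top feasible selections:
- 3×quinces + 2×cherries: weight 12, value 113
- 3×quinces + 1×lemons: weight 11, value 112
Best: $113.

$113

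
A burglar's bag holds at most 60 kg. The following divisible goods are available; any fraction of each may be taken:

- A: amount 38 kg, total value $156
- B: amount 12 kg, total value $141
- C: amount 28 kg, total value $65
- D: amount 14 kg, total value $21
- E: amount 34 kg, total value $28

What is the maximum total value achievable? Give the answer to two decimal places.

Take in order of value per unit:
- B (141/12 per unit): all 12 → value 141, running total 141.00
- A (156/38 per unit): all 38 → value 156, running total 297.00
- C (65/28 per unit): 10 of 28 → value 10×65/28 = 23.2143, running total 320.21
Total 320.21.

320.21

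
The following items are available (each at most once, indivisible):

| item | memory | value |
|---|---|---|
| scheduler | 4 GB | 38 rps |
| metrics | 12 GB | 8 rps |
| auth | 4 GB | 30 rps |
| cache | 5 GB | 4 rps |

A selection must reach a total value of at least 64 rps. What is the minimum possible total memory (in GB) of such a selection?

Subsets with value ≥ 64, sorted by total memory:
- scheduler+auth: memory 8, value 68
- scheduler+auth+cache: memory 13, value 72
- scheduler+metrics+auth: memory 20, value 76
- scheduler+metrics+auth+cache: memory 25, value 80
Minimum memory: 8 GB.

8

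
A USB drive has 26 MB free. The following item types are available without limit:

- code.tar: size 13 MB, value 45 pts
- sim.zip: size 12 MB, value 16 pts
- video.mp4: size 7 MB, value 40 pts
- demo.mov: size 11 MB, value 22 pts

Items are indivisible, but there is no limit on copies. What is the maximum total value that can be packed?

120 pts

Best value-per-unit is video.mp4 at 40/7, and filling with it alone uses size 3×7=21. No mix of the others beats 3×40 = 120.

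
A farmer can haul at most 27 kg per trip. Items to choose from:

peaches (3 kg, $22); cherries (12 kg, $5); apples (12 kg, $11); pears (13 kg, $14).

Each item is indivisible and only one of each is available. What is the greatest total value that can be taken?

Check high-value combinations within 27 kg:
- peaches+cherries+apples: weight 3+12+12=27, value 22+5+11=38
- peaches+pears: weight 3+13=16, value 22+14=36
- peaches+apples: weight 3+12=15, value 22+11=33
- peaches+cherries: weight 3+12=15, value 22+5=27
Best: $38.

$38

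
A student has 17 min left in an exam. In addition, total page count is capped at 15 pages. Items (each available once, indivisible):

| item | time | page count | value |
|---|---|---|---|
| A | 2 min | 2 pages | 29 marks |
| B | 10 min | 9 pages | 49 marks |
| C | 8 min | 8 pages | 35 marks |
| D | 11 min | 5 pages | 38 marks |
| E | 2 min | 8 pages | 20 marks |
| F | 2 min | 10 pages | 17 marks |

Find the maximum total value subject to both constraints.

Feasible sets respecting both limits:
- A+D+E: time 15, page count 15, value 87
- A+B: time 12, page count 11, value 78
- A+D: time 13, page count 7, value 67
- A+C: time 10, page count 10, value 64
Best: 87 marks.

87 marks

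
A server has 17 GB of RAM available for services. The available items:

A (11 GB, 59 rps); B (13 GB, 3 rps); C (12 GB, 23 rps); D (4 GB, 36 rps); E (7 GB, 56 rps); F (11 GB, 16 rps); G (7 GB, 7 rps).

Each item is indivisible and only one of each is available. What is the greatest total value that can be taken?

95 rps

This is a 0/1 knapsack; check combinations near the capacity.
- A+D: memory 11+4=15, value 59+36=95
- D+E: memory 4+7=11, value 36+56=92
- E+G: memory 7+7=14, value 56+7=63
Best: 95 rps.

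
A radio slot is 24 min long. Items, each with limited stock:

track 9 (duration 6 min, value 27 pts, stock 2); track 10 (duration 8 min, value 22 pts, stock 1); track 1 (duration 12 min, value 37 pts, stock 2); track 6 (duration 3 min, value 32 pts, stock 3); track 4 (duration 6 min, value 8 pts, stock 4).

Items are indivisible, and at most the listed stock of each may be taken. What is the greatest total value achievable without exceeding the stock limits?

Best selections within duration 24 and stock limits:
- 2×track 9 + 3×track 6: duration 21, value 150
- 1×track 9 + 1×track 10 + 3×track 6: duration 23, value 145
- 1×track 1 + 3×track 6: duration 21, value 133
- 1×track 9 + 3×track 6 + 1×track 4: duration 21, value 131
Best: 150 pts.

150 pts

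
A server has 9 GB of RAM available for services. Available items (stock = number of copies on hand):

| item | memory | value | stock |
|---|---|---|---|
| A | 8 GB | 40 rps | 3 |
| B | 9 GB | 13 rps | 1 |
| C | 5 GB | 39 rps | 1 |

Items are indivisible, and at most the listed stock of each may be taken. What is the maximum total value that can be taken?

40 rps

Best selections within memory 9 and stock limits:
- 1×A: memory 8, value 40
- 1×C: memory 5, value 39
Best: 40 rps.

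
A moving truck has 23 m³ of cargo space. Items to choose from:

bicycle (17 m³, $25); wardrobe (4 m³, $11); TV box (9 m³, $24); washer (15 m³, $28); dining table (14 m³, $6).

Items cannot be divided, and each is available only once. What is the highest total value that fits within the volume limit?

This is a 0/1 knapsack; check combinations near the capacity.
- wardrobe+washer: volume 4+15=19, value 11+28=39
- bicycle+wardrobe: volume 17+4=21, value 25+11=36
- wardrobe+TV box: volume 4+9=13, value 11+24=35
- TV box+dining table: volume 9+14=23, value 24+6=30
Best: $39.

$39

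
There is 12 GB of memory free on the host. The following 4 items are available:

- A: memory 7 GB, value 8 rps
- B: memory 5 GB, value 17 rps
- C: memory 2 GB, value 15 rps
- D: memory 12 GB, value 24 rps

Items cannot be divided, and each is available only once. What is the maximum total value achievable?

32 rps

This is a 0/1 knapsack; check combinations near the capacity.
- B+C: memory 5+2=7, value 17+15=32
- A+B: memory 7+5=12, value 8+17=25
- D: memory 12, value 24
- A+C: memory 7+2=9, value 8+15=23
- B: memory 5, value 17
Best: 32 rps.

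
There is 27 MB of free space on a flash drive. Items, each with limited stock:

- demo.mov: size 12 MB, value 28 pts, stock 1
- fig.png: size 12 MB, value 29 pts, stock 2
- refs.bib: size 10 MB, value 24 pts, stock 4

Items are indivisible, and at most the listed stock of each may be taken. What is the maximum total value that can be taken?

Best selections within size 27 and stock limits:
- 2×fig.png: size 24, value 58
- 1×demo.mov + 1×fig.png: size 24, value 57
- 1×fig.png + 1×refs.bib: size 22, value 53
- 1×demo.mov + 1×refs.bib: size 22, value 52
Best: 58 pts.

58 pts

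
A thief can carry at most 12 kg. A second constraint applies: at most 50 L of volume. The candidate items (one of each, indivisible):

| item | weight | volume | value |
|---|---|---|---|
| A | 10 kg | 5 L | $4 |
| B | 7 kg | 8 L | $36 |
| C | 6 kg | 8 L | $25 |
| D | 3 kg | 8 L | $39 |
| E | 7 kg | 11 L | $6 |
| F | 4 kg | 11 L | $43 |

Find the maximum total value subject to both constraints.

Feasible sets respecting both limits:
- D+F: weight 7, volume 19, value 82
- B+F: weight 11, volume 19, value 79
- B+D: weight 10, volume 16, value 75
Best: $82.

$82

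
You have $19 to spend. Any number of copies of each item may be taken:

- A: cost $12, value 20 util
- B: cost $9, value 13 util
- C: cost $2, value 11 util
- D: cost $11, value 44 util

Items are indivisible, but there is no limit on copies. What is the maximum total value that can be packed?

Best value-per-unit is C at 11/2, and filling with it alone uses cost 9×2=18. No mix of the others beats 9×11 = 99.

99 util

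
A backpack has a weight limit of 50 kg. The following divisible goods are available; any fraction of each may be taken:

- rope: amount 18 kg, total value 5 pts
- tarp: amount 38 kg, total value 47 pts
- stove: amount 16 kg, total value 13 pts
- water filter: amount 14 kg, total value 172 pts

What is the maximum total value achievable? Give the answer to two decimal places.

Take in order of value per unit:
- water filter (172/14 per unit): all 14 → value 172, running total 172.00
- tarp (47/38 per unit): 36 of 38 → value 36×47/38 = 44.5263, running total 216.53
Total 216.53.

216.53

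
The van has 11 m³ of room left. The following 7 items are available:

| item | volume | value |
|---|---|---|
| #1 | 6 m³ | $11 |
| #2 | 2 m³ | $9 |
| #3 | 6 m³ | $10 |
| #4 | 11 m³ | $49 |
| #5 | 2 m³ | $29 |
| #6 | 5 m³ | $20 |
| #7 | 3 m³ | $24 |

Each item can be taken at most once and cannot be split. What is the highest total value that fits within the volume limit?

This is a 0/1 knapsack; check combinations near the capacity.
- #5+#6+#7: volume 2+5+3=10, value 29+20+24=73
- #1+#5+#7: volume 6+2+3=11, value 11+29+24=64
- #3+#5+#7: volume 6+2+3=11, value 10+29+24=63
- #2+#5+#7: volume 2+2+3=7, value 9+29+24=62
- #2+#5+#6: volume 2+2+5=9, value 9+29+20=58
Best: $73.

$73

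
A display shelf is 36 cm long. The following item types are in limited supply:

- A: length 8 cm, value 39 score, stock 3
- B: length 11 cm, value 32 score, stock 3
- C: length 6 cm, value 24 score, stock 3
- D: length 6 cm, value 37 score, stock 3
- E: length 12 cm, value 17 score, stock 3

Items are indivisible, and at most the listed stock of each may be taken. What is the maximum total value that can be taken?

Best selections within length 36 and stock limits:
- 3×A + 2×D: length 36, value 191
- 2×A + 3×D: length 34, value 189
- 3×C + 3×D: length 36, value 183
Best: 191 score.

191 score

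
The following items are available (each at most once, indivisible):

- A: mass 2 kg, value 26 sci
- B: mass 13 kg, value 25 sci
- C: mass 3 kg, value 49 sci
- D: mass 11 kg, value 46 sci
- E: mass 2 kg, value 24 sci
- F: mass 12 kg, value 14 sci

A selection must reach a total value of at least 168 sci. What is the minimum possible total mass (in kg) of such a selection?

Subsets with value ≥ 168, sorted by total mass:
- A+B+C+D+E: mass 31, value 170
- A+B+C+D+E+F: mass 43, value 184
Minimum mass: 31 kg.

31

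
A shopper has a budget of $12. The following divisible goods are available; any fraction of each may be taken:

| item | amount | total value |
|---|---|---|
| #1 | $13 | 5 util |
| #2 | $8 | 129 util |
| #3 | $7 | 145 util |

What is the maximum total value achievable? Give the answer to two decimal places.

225.63

Take in order of value per unit:
- #3 (145/7 per unit): all 7 → value 145, running total 145.00
- #2 (129/8 per unit): 5 of 8 → value 5×129/8 = 80.6250, running total 225.63
Total 225.63.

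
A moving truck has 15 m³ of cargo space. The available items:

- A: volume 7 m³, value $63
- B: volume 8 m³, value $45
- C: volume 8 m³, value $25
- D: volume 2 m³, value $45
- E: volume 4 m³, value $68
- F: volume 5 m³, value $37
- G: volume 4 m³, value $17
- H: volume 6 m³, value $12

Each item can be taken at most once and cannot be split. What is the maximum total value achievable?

Check high-value combinations within 15 m³:
- A+D+E: volume 7+2+4=13, value 63+45+68=176
- D+E+F+G: volume 2+4+5+4=15, value 45+68+37+17=167
- B+D+E: volume 8+2+4=14, value 45+45+68=158
- D+E+F: volume 2+4+5=11, value 45+68+37=150
Best: $176.

$176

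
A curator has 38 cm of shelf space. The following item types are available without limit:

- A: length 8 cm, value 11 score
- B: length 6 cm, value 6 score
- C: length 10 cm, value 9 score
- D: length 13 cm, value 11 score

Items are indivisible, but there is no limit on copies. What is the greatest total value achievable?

50 score

Best value-per-unit is A at 11/8; filling with it alone gives 4×11 = 44.
Optimal mix: 4×A + 1×B → length 38, value 50.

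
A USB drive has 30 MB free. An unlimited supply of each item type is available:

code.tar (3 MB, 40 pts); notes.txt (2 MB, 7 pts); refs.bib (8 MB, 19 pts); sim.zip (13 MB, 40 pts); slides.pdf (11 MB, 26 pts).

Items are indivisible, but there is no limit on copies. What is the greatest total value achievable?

Best value-per-unit is code.tar at 40/3, and filling with it alone uses size 10×3=30. No mix of the others beats 10×40 = 400.

400 pts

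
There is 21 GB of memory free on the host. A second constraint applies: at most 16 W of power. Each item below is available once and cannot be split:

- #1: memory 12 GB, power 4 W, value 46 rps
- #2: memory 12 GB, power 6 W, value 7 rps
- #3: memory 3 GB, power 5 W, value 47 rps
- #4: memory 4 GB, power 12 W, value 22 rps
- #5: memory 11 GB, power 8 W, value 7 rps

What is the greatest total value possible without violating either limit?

93 rps

Feasible sets respecting both limits:
- #1+#3: memory 15, power 9, value 93
- #1+#4: memory 16, power 16, value 68
- #2+#3: memory 15, power 11, value 54
- #3+#5: memory 14, power 13, value 54
Best: 93 rps.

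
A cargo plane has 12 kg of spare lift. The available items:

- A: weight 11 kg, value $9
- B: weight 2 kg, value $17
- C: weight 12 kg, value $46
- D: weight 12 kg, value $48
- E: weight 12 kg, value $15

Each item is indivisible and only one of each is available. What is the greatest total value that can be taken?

$48

This is a 0/1 knapsack; check combinations near the capacity.
- D: weight 12, value 48
- C: weight 12, value 46
- B: weight 2, value 17
- E: weight 12, value 15
- A: weight 11, value 9
Best: $48.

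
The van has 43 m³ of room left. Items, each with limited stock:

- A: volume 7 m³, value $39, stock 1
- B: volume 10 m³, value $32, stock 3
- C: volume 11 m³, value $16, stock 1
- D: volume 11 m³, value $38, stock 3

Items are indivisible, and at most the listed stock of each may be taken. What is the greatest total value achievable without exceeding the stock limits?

$153

Top feasible selections:
- 1×A + 3×D: volume 40, value 153
- 1×A + 1×B + 2×D: volume 39, value 147
Best: $153.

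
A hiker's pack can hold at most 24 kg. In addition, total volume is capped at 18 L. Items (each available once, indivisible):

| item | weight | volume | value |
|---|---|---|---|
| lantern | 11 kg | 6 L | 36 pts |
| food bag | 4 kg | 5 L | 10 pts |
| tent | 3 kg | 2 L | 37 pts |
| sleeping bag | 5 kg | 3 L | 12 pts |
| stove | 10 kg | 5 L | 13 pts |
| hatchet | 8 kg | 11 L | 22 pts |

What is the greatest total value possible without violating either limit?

95 pts

Feasible sets respecting both limits:
- lantern+food bag+tent+sleeping bag: weight 23, volume 16, value 95
- lantern+tent+stove: weight 24, volume 13, value 86
- lantern+tent+sleeping bag: weight 19, volume 11, value 85
- lantern+food bag+tent: weight 18, volume 13, value 83
Best: 95 pts.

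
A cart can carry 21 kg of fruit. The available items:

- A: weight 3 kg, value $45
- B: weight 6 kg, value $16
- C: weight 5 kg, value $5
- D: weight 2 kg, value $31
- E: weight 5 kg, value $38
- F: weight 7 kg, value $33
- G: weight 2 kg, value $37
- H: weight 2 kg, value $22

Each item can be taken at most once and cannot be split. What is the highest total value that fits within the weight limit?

Check high-value combinations within 21 kg:
- A+D+E+F+G+H: weight 3+2+5+7+2+2=21, value 45+31+38+33+37+22=206
- A+B+D+E+G+H: weight 3+6+2+5+2+2=20, value 45+16+31+38+37+22=189
- A+D+E+F+G: weight 3+2+5+7+2=19, value 45+31+38+33+37=184
- A+C+D+E+G+H: weight 3+5+2+5+2+2=19, value 45+5+31+38+37+22=178
- A+E+F+G+H: weight 3+5+7+2+2=19, value 45+38+33+37+22=175
Best: $206.

$206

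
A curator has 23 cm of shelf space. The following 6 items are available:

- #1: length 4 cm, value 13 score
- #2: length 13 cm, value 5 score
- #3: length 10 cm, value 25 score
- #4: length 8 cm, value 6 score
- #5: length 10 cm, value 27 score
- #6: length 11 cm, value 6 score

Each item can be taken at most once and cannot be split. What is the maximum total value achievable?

52 score

Check high-value combinations within 23 cm:
- #3+#5: length 10+10=20, value 25+27=52
- #1+#4+#5: length 4+8+10=22, value 13+6+27=46
- #1+#3+#4: length 4+10+8=22, value 13+25+6=44
- #1+#5: length 4+10=14, value 13+27=40
Best: 52 score.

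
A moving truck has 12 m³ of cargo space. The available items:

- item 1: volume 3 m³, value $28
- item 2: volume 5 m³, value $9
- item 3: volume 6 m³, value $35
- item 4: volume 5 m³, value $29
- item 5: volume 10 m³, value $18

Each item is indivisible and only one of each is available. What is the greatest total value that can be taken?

$64

Check high-value combinations within 12 m³:
- item 3+item 4: volume 6+5=11, value 35+29=64
- item 1+item 3: volume 3+6=9, value 28+35=63
- item 1+item 4: volume 3+5=8, value 28+29=57
Best: $64.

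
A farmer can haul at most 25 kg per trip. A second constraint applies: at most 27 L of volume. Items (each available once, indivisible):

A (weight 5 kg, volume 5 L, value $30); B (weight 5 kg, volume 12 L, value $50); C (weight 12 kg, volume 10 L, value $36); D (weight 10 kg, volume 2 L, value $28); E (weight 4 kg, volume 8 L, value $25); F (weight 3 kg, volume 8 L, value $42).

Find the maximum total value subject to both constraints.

$150

Feasible sets respecting both limits:
- A+B+D+F: weight 23, volume 27, value 150
- A+B+D+E: weight 24, volume 27, value 133
- A+D+E+F: weight 22, volume 23, value 125
Best: $150.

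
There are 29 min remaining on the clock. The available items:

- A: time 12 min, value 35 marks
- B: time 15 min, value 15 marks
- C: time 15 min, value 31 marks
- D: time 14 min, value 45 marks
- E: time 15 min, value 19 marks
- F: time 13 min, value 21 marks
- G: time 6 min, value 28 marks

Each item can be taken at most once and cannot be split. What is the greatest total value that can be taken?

80 marks

Check high-value combinations within 29 min:
- A+D: time 12+14=26, value 35+45=80
- C+D: time 15+14=29, value 31+45=76
- D+G: time 14+6=20, value 45+28=73
Best: 80 marks.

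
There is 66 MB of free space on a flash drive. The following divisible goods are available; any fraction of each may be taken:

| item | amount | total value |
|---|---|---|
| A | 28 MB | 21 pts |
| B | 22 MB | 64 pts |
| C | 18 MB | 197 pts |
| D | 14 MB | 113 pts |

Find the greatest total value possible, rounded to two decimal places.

383.00

Take in order of value per unit:
- C (197/18 per unit): all 18 → value 197, running total 197.00
- D (113/14 per unit): all 14 → value 113, running total 310.00
- B (64/22 per unit): all 22 → value 64, running total 374.00
- A (21/28 per unit): 12 of 28 → value 12×21/28 = 9.0000, running total 383.00
Total 383.00.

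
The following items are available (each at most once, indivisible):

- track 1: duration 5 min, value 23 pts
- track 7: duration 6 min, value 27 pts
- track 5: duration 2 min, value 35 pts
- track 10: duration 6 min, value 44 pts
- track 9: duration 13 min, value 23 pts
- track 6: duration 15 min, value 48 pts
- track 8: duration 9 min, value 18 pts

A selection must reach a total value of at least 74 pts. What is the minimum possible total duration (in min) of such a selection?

8

Subsets with value ≥ 74, sorted by total duration:
- track 5+track 10: duration 8, value 79
- track 1+track 5+track 10: duration 13, value 102
Minimum duration: 8 min.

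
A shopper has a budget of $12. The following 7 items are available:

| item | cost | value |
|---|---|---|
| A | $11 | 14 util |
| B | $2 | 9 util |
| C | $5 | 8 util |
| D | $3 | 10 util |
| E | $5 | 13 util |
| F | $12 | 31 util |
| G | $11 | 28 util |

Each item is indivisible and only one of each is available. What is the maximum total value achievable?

32 util

Check high-value combinations within $12:
- B+D+E: cost 2+3+5=10, value 9+10+13=32
- F: cost 12, value 31
- B+C+E: cost 2+5+5=12, value 9+8+13=30
- G: cost 11, value 28
- B+C+D: cost 2+5+3=10, value 9+8+10=27
Best: 32 util.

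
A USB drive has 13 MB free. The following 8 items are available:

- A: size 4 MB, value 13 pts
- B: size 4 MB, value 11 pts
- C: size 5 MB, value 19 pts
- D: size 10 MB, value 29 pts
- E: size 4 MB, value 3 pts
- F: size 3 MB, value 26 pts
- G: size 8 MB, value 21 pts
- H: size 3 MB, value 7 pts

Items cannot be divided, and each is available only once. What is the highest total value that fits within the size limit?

58 pts

Check high-value combinations within 13 MB:
- A+C+F: size 4+5+3=12, value 13+19+26=58
- B+C+F: size 4+5+3=12, value 11+19+26=56
- D+F: size 10+3=13, value 29+26=55
Best: 58 pts.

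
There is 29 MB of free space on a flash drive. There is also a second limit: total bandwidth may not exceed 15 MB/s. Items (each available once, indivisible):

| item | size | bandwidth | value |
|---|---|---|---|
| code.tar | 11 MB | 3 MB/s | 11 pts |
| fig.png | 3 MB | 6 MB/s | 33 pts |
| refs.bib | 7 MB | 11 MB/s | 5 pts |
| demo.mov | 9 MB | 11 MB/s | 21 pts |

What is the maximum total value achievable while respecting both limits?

Feasible sets respecting both limits:
- code.tar+fig.png: size 14, bandwidth 9, value 44
- fig.png: size 3, bandwidth 6, value 33
- code.tar+demo.mov: size 20, bandwidth 14, value 32
- demo.mov: size 9, bandwidth 11, value 21
Best: 44 pts.

44 pts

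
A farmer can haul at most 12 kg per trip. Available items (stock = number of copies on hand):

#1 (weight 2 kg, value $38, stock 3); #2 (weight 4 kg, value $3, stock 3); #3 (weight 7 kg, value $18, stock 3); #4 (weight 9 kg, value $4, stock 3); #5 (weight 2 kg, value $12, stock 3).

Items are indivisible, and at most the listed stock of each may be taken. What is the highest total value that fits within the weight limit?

Top feasible selections:
- 3×#1 + 3×#5: weight 12, value 150
- 3×#1 + 2×#5: weight 10, value 138
- 3×#1 + 1×#2 + 1×#5: weight 12, value 129
Best: $150.

$150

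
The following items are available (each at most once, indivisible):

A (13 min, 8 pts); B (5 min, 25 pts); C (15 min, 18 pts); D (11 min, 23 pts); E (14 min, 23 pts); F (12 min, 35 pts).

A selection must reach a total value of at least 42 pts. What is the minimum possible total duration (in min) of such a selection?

Subsets with value ≥ 42, sorted by total duration:
- B+D: duration 16, value 48
- B+F: duration 17, value 60
- B+E: duration 19, value 48
- B+C: duration 20, value 43
Minimum duration: 16 min.

16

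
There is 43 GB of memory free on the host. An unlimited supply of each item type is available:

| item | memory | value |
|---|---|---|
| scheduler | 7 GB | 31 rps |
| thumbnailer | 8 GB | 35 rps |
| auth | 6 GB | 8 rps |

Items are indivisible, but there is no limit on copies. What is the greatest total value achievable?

190 rps

Best value-per-unit is scheduler at 31/7; filling with it alone gives 6×31 = 186.
Optimal mix: 5×scheduler + 1×thumbnailer → memory 43, value 190.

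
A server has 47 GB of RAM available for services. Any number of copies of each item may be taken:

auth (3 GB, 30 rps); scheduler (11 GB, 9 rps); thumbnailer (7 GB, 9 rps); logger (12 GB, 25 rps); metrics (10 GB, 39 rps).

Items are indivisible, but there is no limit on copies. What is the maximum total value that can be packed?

Best value-per-unit is auth at 30/3, and filling with it alone uses memory 15×3=45. No mix of the others beats 15×30 = 450.

450 rps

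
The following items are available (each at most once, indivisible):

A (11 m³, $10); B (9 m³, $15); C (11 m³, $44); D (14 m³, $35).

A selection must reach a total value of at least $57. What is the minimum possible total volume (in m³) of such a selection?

Subsets with value ≥ 57, sorted by total volume:
- B+C: volume 20, value 59
- C+D: volume 25, value 79
- A+B+C: volume 31, value 69
- B+C+D: volume 34, value 94
Minimum volume: 20 m³.

20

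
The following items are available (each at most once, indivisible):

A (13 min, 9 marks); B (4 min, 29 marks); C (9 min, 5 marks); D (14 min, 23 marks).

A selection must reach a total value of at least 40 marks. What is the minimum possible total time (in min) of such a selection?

Subsets with value ≥ 40, sorted by total time:
- B+D: time 18, value 52
- A+B+C: time 26, value 43
- B+C+D: time 27, value 57
Minimum time: 18 min.

18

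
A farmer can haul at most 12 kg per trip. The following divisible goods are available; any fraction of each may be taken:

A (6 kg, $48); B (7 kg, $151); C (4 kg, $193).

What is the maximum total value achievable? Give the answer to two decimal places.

352.00

Take in order of value per unit:
- C (193/4 per unit): all 4 → value 193, running total 193.00
- B (151/7 per unit): all 7 → value 151, running total 344.00
- A (48/6 per unit): 1 of 6 → value 1×48/6 = 8.0000, running total 352.00
Total 352.00.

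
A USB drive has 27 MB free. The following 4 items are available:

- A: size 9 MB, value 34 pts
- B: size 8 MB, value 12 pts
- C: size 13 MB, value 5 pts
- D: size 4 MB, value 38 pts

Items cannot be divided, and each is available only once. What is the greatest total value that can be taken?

84 pts

Check high-value combinations within 27 MB:
- A+B+D: size 9+8+4=21, value 34+12+38=84
- A+C+D: size 9+13+4=26, value 34+5+38=77
- A+D: size 9+4=13, value 34+38=72
- B+C+D: size 8+13+4=25, value 12+5+38=55
Best: 84 pts.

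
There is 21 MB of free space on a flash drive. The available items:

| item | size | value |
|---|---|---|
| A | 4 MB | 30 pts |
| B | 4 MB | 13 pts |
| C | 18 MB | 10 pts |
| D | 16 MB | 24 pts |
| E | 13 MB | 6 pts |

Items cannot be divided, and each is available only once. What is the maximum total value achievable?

54 pts

Check high-value combinations within 21 MB:
- A+D: size 4+16=20, value 30+24=54
- A+B+E: size 4+4+13=21, value 30+13+6=49
- A+B: size 4+4=8, value 30+13=43
- B+D: size 4+16=20, value 13+24=37
- A+E: size 4+13=17, value 30+6=36
Best: 54 pts.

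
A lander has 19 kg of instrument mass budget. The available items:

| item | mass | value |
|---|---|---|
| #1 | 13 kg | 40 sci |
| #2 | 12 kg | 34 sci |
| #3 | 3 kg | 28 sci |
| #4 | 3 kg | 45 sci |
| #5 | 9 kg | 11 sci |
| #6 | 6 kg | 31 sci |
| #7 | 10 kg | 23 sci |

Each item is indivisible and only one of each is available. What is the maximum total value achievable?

Check high-value combinations within 19 kg:
- #1+#3+#4: mass 13+3+3=19, value 40+28+45=113
- #2+#3+#4: mass 12+3+3=18, value 34+28+45=107
- #3+#4+#6: mass 3+3+6=12, value 28+45+31=104
- #4+#6+#7: mass 3+6+10=19, value 45+31+23=99
- #3+#4+#7: mass 3+3+10=16, value 28+45+23=96
Best: 113 sci.

113 sci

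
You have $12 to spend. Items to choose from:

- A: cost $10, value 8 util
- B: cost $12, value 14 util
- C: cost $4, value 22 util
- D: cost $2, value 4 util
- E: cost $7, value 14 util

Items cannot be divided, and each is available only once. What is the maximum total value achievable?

36 util

Check high-value combinations within $12:
- C+E: cost 4+7=11, value 22+14=36
- C+D: cost 4+2=6, value 22+4=26
- C: cost 4, value 22
- D+E: cost 2+7=9, value 4+14=18
- E: cost 7, value 14
Best: 36 util.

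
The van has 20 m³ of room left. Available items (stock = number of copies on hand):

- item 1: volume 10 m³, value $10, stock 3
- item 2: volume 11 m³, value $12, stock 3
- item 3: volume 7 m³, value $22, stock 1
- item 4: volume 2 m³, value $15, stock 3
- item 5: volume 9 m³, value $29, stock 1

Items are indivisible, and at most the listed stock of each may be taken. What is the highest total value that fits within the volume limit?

Top feasible selections:
- 1×item 3 + 2×item 4 + 1×item 5: volume 20, value 81
- 3×item 4 + 1×item 5: volume 15, value 74
Best: $81.

$81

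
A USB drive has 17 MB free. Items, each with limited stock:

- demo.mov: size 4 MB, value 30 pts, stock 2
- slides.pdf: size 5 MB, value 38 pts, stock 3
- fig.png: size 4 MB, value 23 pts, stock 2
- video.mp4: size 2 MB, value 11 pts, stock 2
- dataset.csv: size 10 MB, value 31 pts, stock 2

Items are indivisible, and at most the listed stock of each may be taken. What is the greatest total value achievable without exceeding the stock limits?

Top feasible selections:
- 3×slides.pdf + 1×video.mp4: size 17, value 125
- 2×demo.mov + 1×slides.pdf + 1×fig.png: size 17, value 121
Best: 125 pts.

125 pts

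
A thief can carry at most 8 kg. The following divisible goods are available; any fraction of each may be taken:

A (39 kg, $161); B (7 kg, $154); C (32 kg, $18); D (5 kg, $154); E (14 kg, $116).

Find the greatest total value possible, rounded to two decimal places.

220.00

Take in order of value per unit:
- D (154/5 per unit): all 5 → value 154, running total 154.00
- B (154/7 per unit): 3 of 7 → value 3×154/7 = 66.0000, running total 220.00
Total 220.00.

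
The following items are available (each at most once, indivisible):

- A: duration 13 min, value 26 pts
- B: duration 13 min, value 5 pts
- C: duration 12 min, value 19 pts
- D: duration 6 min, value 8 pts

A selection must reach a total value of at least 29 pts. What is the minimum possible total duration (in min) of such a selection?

Subsets with value ≥ 29, sorted by total duration:
- A+D: duration 19, value 34
- A+C: duration 25, value 45
- A+B: duration 26, value 31
Minimum duration: 19 min.

19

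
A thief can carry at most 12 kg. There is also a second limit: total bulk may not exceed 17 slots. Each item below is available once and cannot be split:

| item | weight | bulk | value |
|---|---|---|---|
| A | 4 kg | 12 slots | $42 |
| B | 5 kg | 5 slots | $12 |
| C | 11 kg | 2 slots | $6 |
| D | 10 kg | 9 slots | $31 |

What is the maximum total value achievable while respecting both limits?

Feasible sets respecting both limits:
- A+B: weight 9, bulk 17, value 54
- A: weight 4, bulk 12, value 42
- D: weight 10, bulk 9, value 31
- B: weight 5, bulk 5, value 12
Best: $54.

$54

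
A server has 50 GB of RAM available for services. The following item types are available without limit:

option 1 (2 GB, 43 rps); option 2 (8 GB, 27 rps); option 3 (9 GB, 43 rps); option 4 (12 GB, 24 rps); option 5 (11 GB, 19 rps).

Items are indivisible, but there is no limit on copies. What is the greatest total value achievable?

1075 rps

Best value-per-unit is option 1 at 43/2, and filling with it alone uses memory 25×2=50. No mix of the others beats 25×43 = 1075.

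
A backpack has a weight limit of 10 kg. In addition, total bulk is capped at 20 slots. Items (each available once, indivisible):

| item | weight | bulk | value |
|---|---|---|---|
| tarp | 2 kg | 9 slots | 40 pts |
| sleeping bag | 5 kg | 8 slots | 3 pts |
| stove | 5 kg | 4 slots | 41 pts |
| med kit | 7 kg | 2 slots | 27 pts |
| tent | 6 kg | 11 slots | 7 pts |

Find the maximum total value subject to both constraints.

Feasible sets respecting both limits:
- tarp+stove: weight 7, bulk 13, value 81
- tarp+med kit: weight 9, bulk 11, value 67
- tarp+tent: weight 8, bulk 20, value 47
- sleeping bag+stove: weight 10, bulk 12, value 44
Best: 81 pts.

81 pts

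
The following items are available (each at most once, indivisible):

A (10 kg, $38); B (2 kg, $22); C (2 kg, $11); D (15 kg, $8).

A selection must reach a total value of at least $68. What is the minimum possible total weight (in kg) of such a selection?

Subsets with value ≥ 68, sorted by total weight:
- A+B+C: weight 14, value 71
- A+B+D: weight 27, value 68
- A+B+C+D: weight 29, value 79
Minimum weight: 14 kg.

14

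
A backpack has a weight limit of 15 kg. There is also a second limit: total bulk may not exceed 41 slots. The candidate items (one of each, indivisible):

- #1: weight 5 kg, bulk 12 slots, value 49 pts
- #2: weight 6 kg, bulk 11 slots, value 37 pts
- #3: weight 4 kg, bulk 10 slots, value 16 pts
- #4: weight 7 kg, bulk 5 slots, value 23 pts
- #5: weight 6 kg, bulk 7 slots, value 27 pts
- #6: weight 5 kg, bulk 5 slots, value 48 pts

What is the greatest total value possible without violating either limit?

Feasible sets respecting both limits:
- #1+#3+#6: weight 14, bulk 27, value 113
- #1+#2+#3: weight 15, bulk 33, value 102
- #2+#3+#6: weight 15, bulk 26, value 101
- #1+#6: weight 10, bulk 17, value 97
Best: 113 pts.

113 pts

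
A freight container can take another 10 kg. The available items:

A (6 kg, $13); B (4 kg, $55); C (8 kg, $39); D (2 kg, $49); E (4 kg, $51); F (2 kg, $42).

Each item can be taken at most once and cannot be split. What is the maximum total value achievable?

$155

Check high-value combinations within 10 kg:
- B+D+E: weight 4+2+4=10, value 55+49+51=155
- B+E+F: weight 4+4+2=10, value 55+51+42=148
- B+D+F: weight 4+2+2=8, value 55+49+42=146
- D+E+F: weight 2+4+2=8, value 49+51+42=142
Best: $155.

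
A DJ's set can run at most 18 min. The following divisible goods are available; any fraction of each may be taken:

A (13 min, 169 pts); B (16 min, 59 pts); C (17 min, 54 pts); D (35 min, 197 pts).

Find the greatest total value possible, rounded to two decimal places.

Take in order of value per unit:
- A (169/13 per unit): all 13 → value 169, running total 169.00
- D (197/35 per unit): 5 of 35 → value 5×197/35 = 28.1429, running total 197.14
Total 197.14.

197.14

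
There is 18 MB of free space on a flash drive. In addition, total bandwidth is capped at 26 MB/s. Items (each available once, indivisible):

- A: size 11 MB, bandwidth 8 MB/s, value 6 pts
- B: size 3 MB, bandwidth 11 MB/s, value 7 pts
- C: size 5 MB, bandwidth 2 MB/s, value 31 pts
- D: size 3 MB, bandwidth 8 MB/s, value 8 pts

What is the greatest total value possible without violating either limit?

Feasible sets respecting both limits:
- B+C+D: size 11, bandwidth 21, value 46
- C+D: size 8, bandwidth 10, value 39
- B+C: size 8, bandwidth 13, value 38
- A+C: size 16, bandwidth 10, value 37
Best: 46 pts.

46 pts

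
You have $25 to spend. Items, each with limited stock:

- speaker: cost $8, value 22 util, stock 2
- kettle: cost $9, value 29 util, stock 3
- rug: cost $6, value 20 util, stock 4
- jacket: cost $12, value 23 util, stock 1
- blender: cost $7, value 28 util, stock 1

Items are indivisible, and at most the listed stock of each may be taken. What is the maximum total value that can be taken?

88 util

Best selections within cost 25 and stock limits:
- 3×rug + 1×blender: cost 25, value 88
- 2×kettle + 1×blender: cost 25, value 86
- 4×rug: cost 24, value 80
Best: 88 util.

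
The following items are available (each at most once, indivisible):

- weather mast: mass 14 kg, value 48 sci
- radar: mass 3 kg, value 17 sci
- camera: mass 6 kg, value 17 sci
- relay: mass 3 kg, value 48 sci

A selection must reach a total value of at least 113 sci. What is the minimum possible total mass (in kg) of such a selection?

20

Subsets with value ≥ 113, sorted by total mass:
- weather mast+radar+relay: mass 20, value 113
- weather mast+camera+relay: mass 23, value 113
Minimum mass: 20 kg.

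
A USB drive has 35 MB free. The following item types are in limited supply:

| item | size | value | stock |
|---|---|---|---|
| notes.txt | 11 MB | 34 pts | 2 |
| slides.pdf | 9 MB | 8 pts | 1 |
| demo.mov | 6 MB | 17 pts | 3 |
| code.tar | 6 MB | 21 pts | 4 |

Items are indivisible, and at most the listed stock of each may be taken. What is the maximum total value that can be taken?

118 pts

Best selections within size 35 and stock limits:
- 1×notes.txt + 4×code.tar: size 35, value 118
- 1×notes.txt + 1×demo.mov + 3×code.tar: size 35, value 114
- 2×notes.txt + 2×code.tar: size 34, value 110
- 1×notes.txt + 2×demo.mov + 2×code.tar: size 35, value 110
Best: 118 pts.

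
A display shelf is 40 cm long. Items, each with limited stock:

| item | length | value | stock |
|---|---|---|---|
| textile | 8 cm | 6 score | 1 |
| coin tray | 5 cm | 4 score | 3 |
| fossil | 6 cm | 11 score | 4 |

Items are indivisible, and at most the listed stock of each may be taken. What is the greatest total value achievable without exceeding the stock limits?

Top feasible selections:
- 3×coin tray + 4×fossil: length 39, value 56
- 1×textile + 1×coin tray + 4×fossil: length 37, value 54
- 2×coin tray + 4×fossil: length 34, value 52
- 1×textile + 4×fossil: length 32, value 50
Best: 56 score.

56 score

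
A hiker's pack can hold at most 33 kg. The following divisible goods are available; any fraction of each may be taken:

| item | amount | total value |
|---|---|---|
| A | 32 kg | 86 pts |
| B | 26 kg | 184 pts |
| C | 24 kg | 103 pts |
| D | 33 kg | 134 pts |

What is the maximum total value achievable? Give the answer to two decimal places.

Take in order of value per unit:
- B (184/26 per unit): all 26 → value 184, running total 184.00
- C (103/24 per unit): 7 of 24 → value 7×103/24 = 30.0417, running total 214.04
Total 214.04.

214.04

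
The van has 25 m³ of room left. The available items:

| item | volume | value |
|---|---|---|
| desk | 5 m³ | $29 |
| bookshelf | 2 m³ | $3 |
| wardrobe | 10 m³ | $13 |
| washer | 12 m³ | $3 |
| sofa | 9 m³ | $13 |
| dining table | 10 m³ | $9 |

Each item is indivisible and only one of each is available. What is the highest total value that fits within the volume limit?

$55

This is a 0/1 knapsack; check combinations near the capacity.
- desk+wardrobe+sofa: volume 5+10+9=24, value 29+13+13=55
- desk+sofa+dining table: volume 5+9+10=24, value 29+13+9=51
- desk+wardrobe+dining table: volume 5+10+10=25, value 29+13+9=51
- desk+bookshelf+sofa: volume 5+2+9=16, value 29+3+13=45
- desk+bookshelf+wardrobe: volume 5+2+10=17, value 29+3+13=45
Best: $55.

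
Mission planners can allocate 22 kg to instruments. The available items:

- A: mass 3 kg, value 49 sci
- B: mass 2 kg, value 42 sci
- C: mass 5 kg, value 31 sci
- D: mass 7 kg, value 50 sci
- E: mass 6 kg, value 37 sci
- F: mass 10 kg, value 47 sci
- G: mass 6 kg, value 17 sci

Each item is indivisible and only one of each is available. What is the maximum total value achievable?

188 sci

This is a 0/1 knapsack; check combinations near the capacity.
- A+B+D+F: mass 3+2+7+10=22, value 49+42+50+47=188
- A+B+D+E: mass 3+2+7+6=18, value 49+42+50+37=178
- A+B+C+E+G: mass 3+2+5+6+6=22, value 49+42+31+37+17=176
Best: 188 sci.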